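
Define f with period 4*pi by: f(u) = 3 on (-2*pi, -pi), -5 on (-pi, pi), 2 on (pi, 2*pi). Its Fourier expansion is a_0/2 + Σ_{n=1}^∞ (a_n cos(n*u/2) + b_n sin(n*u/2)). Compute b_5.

-1/(5*pi)

b_5 = (1/(2*pi)) ∫_{-2*pi}^{2*pi} f(u) sin(5*u/2) du.
Split the integral at the breakpoints.
Directly, an antiderivative of (3) sin(5*u/2) is -6*cos(5*u/2)/5; evaluating from -2*pi to -pi: ∫_{-2*pi}^{-pi} (3) sin(5*u/2) du = (0) - (6/5) = -6/5.
Directly, an antiderivative of (-5) sin(5*u/2) is 2*cos(5*u/2); evaluating from -pi to pi: ∫_{-pi}^{pi} (-5) sin(5*u/2) du = (0) - (0) = 0.
Directly, an antiderivative of (2) sin(5*u/2) is -4*cos(5*u/2)/5; evaluating from pi to 2*pi: ∫_{pi}^{2*pi} (2) sin(5*u/2) du = (4/5) - (0) = 4/5.
Summing the pieces and multiplying by (1/(2*pi)) gives b_5 = -1/(5*pi).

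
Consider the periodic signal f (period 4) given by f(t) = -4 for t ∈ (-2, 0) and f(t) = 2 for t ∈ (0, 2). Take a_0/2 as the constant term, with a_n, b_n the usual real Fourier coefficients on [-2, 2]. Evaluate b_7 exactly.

b_7 = 1/2 ∫_{-2}^{2} f(t) sin(7*pi*t/2) dt.
Split the integral at the breakpoints.
Directly, an antiderivative of (-4) sin(7*pi*t/2) is 8*cos(7*pi*t/2)/(7*pi); evaluating from -2 to 0: ∫_{-2}^{0} (-4) sin(7*pi*t/2) dt = (8/(7*pi)) - (-8/(7*pi)) = 16/(7*pi).
Directly, an antiderivative of (2) sin(7*pi*t/2) is -4*cos(7*pi*t/2)/(7*pi); evaluating from 0 to 2: ∫_{0}^{2} (2) sin(7*pi*t/2) dt = (4/(7*pi)) - (-4/(7*pi)) = 8/(7*pi).
Summing the pieces and multiplying by (1/2) gives b_7 = 12/(7*pi).

12/(7*pi)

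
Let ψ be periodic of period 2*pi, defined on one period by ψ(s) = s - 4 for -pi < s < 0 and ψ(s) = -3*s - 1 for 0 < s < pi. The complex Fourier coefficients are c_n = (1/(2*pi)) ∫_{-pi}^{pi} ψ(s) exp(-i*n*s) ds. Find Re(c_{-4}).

Since ψ is real-valued, Re(c_{-4}) = (1/(2*pi)) ∫_{-pi}^{pi} ψ(s) cos(-4*s) ds = a_{4}/2.
Split the integral at the breakpoints.
Integrating by parts (boundary term plus one more integral), an antiderivative of (s - 4) cos(-4*s) is s*sin(4*s)/4 - sin(4*s) + cos(4*s)/16; evaluating from -pi to 0: ∫_{-pi}^{0} (s - 4) cos(-4*s) ds = (1/16) - (1/16) = 0.
Integrating by parts (boundary term plus one more integral), an antiderivative of (-3*s - 1) cos(-4*s) is -3*s*sin(4*s)/4 - sin(4*s)/4 - 3*cos(4*s)/16; evaluating from 0 to pi: ∫_{0}^{pi} (-3*s - 1) cos(-4*s) ds = (-3/16) - (-3/16) = 0.
So ∫_{-pi}^{pi} ψ(s) cos(-4*s) ds = 0.
Hence Re(c_{-4}) = (1/(2*pi))·(0) = 0.

0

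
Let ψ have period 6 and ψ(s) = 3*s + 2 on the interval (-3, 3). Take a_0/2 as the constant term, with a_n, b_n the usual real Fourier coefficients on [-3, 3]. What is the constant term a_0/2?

2

a_0 = 1/3 ∫_{-3}^{3} ψ(s) ds = 1/3 · (12) = 4.
So the constant term a_0/2 = 2.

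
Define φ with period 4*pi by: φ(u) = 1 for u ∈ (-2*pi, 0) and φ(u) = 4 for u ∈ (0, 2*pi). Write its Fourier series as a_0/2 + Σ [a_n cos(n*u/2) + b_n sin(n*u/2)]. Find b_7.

b_7 = (1/(2*pi)) ∫_{-2*pi}^{2*pi} φ(u) sin(7*u/2) du.
Split the integral at the breakpoints.
Directly, an antiderivative of (1) sin(7*u/2) is -2*cos(7*u/2)/7; evaluating from -2*pi to 0: ∫_{-2*pi}^{0} (1) sin(7*u/2) du = (-2/7) - (2/7) = -4/7.
Directly, an antiderivative of (4) sin(7*u/2) is -8*cos(7*u/2)/7; evaluating from 0 to 2*pi: ∫_{0}^{2*pi} (4) sin(7*u/2) du = (8/7) - (-8/7) = 16/7.
Summing the pieces and multiplying by (1/(2*pi)) gives b_7 = 6/(7*pi).

6/(7*pi)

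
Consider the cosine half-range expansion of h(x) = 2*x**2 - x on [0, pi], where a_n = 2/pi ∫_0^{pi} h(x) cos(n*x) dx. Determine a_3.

a_3 = 2/pi ∫_0^{pi} (2*x**2 - x) cos(3*x) dx.
Integrating by parts twice (tabular method), an antiderivative of (2*x**2 - x) cos(3*x) is 2*x**2*sin(3*x)/3 - x*sin(3*x)/3 + 4*x*cos(3*x)/9 - 4*sin(3*x)/27 - cos(3*x)/9; evaluating from 0 to pi: ∫_{0}^{pi} (2*x**2 - x) cos(3*x) dx = (1/9 - 4*pi/9) - (-1/9) = 2/9 - 4*pi/9.
Hence a_3 = (2/pi)·(2/9 - 4*pi/9) = 4*(1 - 2*pi)/(9*pi).

4*(1 - 2*pi)/(9*pi)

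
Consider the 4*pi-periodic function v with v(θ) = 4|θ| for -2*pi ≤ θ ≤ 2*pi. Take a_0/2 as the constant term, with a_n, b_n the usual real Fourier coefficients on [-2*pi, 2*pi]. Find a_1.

a_1 = (1/(2*pi)) ∫_{-2*pi}^{2*pi} v(θ) cos(θ/2) dθ.
v is even and cos(θ/2) is even, so the integrand is even and a_1 = 1/pi ∫_0^{2*pi} v(θ) cos(θ/2) dθ.
Integrating by parts (boundary term plus one more integral), an antiderivative of (4*θ) cos(θ/2) is 8*θ*sin(θ/2) + 16*cos(θ/2); evaluating from 0 to 2*pi: ∫_{0}^{2*pi} (4*θ) cos(θ/2) dθ = (-16) - (16) = -32.
Hence a_1 = (1/pi)·(-32) = -32/pi.

-32/pi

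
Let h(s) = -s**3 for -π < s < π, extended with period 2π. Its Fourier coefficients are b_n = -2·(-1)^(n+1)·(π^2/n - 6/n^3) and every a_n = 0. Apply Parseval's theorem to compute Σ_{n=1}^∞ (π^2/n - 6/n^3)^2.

pi**6/14

Parseval: Σ b_n^2 = (1/π) ∫_{-π}^{π} h(s)^2 ds = 2*pi**6/7.
b_n^2 = 4·(π^2/n - 6/n^3)^2, so the sum equals (2*pi**6/7)/4 = pi**6/14.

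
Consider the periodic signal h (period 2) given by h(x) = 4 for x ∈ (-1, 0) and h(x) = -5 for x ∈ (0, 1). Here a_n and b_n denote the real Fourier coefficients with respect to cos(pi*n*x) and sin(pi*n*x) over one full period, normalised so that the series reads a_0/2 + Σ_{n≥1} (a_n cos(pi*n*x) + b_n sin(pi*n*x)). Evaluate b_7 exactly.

-18/(7*pi)

b_7 = ∫_{-1}^{1} h(x) sin(7*pi*x) dx.
Split the integral at the breakpoints.
Directly, an antiderivative of (4) sin(7*pi*x) is -4*cos(7*pi*x)/(7*pi); evaluating from -1 to 0: ∫_{-1}^{0} (4) sin(7*pi*x) dx = (-4/(7*pi)) - (4/(7*pi)) = -8/(7*pi).
Directly, an antiderivative of (-5) sin(7*pi*x) is 5*cos(7*pi*x)/(7*pi); evaluating from 0 to 1: ∫_{0}^{1} (-5) sin(7*pi*x) dx = (-5/(7*pi)) - (5/(7*pi)) = -10/(7*pi).
Summing the pieces gives b_7 = -18/(7*pi).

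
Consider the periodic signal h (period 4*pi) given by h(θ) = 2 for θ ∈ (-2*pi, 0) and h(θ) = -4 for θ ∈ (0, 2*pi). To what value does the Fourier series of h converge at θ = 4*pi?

-1

θ = 4*pi differs from θ = 0 by 1 full period(s), and the series is 4*pi-periodic.
At θ = 0 the one-sided limits are h(0^-) = 2 and h(0^+) = -4.
By Dirichlet's theorem the series converges to their average, [(2) + (-4)]/2 = -1.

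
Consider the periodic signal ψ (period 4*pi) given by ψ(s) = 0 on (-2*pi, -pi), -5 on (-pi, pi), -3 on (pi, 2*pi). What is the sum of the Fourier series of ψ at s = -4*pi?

s = -4*pi differs from s = 0 by -1 full period(s), and the series is 4*pi-periodic.
ψ is continuous at s = 0 with value -5, so the series converges to -5 there.

-5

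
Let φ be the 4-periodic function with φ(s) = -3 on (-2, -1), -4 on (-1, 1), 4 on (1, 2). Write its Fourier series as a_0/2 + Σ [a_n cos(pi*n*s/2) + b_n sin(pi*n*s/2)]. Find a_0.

-7/2

a_0 = 1/2 ∫_{-2}^{2} φ(s) ds = 1/2 · (-7) = -7/2.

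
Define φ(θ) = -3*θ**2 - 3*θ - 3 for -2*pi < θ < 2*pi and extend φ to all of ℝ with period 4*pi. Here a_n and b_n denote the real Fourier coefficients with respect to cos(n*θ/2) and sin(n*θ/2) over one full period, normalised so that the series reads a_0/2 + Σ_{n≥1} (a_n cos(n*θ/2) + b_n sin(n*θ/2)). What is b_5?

b_5 = (1/(2*pi)) ∫_{-2*pi}^{2*pi} φ(θ) sin(5*θ/2) dθ.
Integrating by parts twice (tabular method), an antiderivative of (-3*θ**2 - 3*θ - 3) sin(5*θ/2) is 6*θ**2*cos(5*θ/2)/5 - 24*θ*sin(5*θ/2)/25 + 6*θ*cos(5*θ/2)/5 - 12*sin(5*θ/2)/25 + 102*cos(5*θ/2)/125; evaluating from -2*pi to 2*pi: ∫_{-2*pi}^{2*pi} (-3*θ**2 - 3*θ - 3) sin(5*θ/2) dθ = (-24*pi**2/5 - 12*pi/5 - 102/125) - (-24*pi**2/5 - 102/125 + 12*pi/5) = -24*pi/5.
Hence b_5 = (1/(2*pi))·(-24*pi/5) = -12/5.

-12/5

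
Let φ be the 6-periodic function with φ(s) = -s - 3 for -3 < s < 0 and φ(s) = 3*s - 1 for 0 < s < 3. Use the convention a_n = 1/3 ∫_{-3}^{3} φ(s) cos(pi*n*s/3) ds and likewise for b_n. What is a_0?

a_0 = 1/3 ∫_{-3}^{3} φ(s) ds = 1/3 · (6) = 2.

2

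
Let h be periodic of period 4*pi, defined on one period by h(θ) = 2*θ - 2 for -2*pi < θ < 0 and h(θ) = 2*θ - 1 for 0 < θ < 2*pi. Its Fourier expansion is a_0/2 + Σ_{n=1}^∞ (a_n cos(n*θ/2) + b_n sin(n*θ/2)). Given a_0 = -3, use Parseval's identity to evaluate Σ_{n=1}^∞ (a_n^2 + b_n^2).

1/2 + 4*pi + 32*pi**2/3

Parseval: a_0^2/2 + Σ_{n≥1} (a_n^2+b_n^2) = (1/(2*pi)) ∫_{-2*pi}^{2*pi} h(θ)^2 dθ = 5 + 4*pi + 32*pi**2/3.
Subtract a_0^2/2 = 9/2: Σ (a_n^2+b_n^2) = 1/2 + 4*pi + 32*pi**2/3.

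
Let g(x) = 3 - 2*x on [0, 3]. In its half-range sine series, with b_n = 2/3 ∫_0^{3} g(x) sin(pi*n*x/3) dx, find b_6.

2/pi

b_6 = 2/3 ∫_0^{3} (3 - 2*x) sin(2*pi*x) dx.
Integrating by parts (boundary term plus one more integral), an antiderivative of (3 - 2*x) sin(2*pi*x) is x*cos(2*pi*x)/pi - sin(2*pi*x)/(2*pi**2) - 3*cos(2*pi*x)/(2*pi); evaluating from 0 to 3: ∫_{0}^{3} (3 - 2*x) sin(2*pi*x) dx = (3/(2*pi)) - (-3/(2*pi)) = 3/pi.
Hence b_6 = (2/3)·(3/pi) = 2/pi.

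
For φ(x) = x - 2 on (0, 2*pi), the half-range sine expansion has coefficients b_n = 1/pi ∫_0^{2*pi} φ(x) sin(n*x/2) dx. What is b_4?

-1

b_4 = 1/pi ∫_0^{2*pi} (x - 2) sin(2*x) dx.
Integrating by parts (boundary term plus one more integral), an antiderivative of (x - 2) sin(2*x) is -x*cos(2*x)/2 + sin(2*x)/4 + cos(2*x); evaluating from 0 to 2*pi: ∫_{0}^{2*pi} (x - 2) sin(2*x) dx = (1 - pi) - (1) = -pi.
Hence b_4 = (1/pi)·(-pi) = -1.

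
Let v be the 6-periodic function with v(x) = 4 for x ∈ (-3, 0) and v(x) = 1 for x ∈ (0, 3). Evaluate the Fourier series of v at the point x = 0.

At x = 0 the one-sided limits are v(0^-) = 4 and v(0^+) = 1.
By Dirichlet's theorem the series converges to their average, [(4) + (1)]/2 = 5/2.

5/2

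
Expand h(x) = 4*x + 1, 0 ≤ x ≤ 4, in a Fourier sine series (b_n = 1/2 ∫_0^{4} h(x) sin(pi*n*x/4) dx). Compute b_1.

b_1 = 1/2 ∫_0^{4} (4*x + 1) sin(pi*x/4) dx.
Integrating by parts (boundary term plus one more integral), an antiderivative of (4*x + 1) sin(pi*x/4) is -16*x*cos(pi*x/4)/pi + 64*sin(pi*x/4)/pi**2 - 4*cos(pi*x/4)/pi; evaluating from 0 to 4: ∫_{0}^{4} (4*x + 1) sin(pi*x/4) dx = (68/pi) - (-4/pi) = 72/pi.
Hence b_1 = (1/2)·(72/pi) = 36/pi.

36/pi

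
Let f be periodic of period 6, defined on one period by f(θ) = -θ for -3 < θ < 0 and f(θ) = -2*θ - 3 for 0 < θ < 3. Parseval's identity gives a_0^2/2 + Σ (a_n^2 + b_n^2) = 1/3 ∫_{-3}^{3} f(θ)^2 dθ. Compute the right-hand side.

1/3 ∫_{-3}^{3} f(θ)^2 dθ = 1/3 · (126) = 42.

42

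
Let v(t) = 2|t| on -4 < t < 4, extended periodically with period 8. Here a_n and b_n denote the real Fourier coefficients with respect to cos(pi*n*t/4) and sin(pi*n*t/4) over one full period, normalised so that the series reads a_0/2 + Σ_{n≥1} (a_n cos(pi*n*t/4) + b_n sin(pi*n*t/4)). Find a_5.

a_5 = 1/4 ∫_{-4}^{4} v(t) cos(5*pi*t/4) dt.
v is even and cos(5*pi*t/4) is even, so the integrand is even and a_5 = 1/2 ∫_0^{4} v(t) cos(5*pi*t/4) dt.
Integrating by parts (boundary term plus one more integral), an antiderivative of (2*t) cos(5*pi*t/4) is 8*t*sin(5*pi*t/4)/(5*pi) + 32*cos(5*pi*t/4)/(25*pi**2); evaluating from 0 to 4: ∫_{0}^{4} (2*t) cos(5*pi*t/4) dt = (-32/(25*pi**2)) - (32/(25*pi**2)) = -64/(25*pi**2).
Hence a_5 = (1/2)·(-64/(25*pi**2)) = -32/(25*pi**2).

-32/(25*pi**2)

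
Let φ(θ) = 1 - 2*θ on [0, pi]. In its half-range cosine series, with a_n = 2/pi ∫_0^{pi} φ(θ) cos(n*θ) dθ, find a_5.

a_5 = 2/pi ∫_0^{pi} (1 - 2*θ) cos(5*θ) dθ.
Integrating by parts (boundary term plus one more integral), an antiderivative of (1 - 2*θ) cos(5*θ) is -2*θ*sin(5*θ)/5 + sin(5*θ)/5 - 2*cos(5*θ)/25; evaluating from 0 to pi: ∫_{0}^{pi} (1 - 2*θ) cos(5*θ) dθ = (2/25) - (-2/25) = 4/25.
Hence a_5 = (2/pi)·(4/25) = 8/(25*pi).

8/(25*pi)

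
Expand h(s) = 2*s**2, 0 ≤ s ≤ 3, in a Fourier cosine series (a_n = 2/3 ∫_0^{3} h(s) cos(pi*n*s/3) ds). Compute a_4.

9/(2*pi**2)

a_4 = 2/3 ∫_0^{3} (2*s**2) cos(4*pi*s/3) ds.
Integrating by parts twice (tabular method), an antiderivative of (2*s**2) cos(4*pi*s/3) is 3*s**2*sin(4*pi*s/3)/(2*pi) + 9*s*cos(4*pi*s/3)/(4*pi**2) - 27*sin(4*pi*s/3)/(16*pi**3); evaluating from 0 to 3: ∫_{0}^{3} (2*s**2) cos(4*pi*s/3) ds = (27/(4*pi**2)) - (0) = 27/(4*pi**2).
Hence a_4 = (2/3)·(27/(4*pi**2)) = 9/(2*pi**2).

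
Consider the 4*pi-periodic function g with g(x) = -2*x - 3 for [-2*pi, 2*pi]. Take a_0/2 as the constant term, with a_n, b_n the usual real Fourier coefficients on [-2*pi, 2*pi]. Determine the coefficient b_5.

b_5 = (1/(2*pi)) ∫_{-2*pi}^{2*pi} g(x) sin(5*x/2) dx.
Integrating by parts (boundary term plus one more integral), an antiderivative of (-2*x - 3) sin(5*x/2) is 4*x*cos(5*x/2)/5 - 8*sin(5*x/2)/25 + 6*cos(5*x/2)/5; evaluating from -2*pi to 2*pi: ∫_{-2*pi}^{2*pi} (-2*x - 3) sin(5*x/2) dx = (-8*pi/5 - 6/5) - (-6/5 + 8*pi/5) = -16*pi/5.
Hence b_5 = (1/(2*pi))·(-16*pi/5) = -8/5.

-8/5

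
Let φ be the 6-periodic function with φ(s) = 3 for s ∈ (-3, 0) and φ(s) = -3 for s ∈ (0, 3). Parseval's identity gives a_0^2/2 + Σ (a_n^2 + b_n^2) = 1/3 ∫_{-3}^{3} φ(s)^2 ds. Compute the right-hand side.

18

1/3 ∫_{-3}^{3} φ(s)^2 ds = 1/3 · (54) = 18.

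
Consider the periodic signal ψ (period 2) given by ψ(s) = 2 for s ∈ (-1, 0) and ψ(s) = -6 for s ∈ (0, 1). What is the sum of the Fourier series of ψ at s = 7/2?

2

s = 7/2 differs from s = -1/2 by 2 full period(s), and the series is 2-periodic.
ψ is continuous at s = -1/2 with value 2, so the series converges to 2 there.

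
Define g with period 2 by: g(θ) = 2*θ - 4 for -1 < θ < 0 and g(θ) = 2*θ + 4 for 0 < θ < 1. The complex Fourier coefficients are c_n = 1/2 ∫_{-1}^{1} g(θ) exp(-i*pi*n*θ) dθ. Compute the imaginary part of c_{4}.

1/(2*pi)

Since g is real-valued, Im(c_{4}) = -1/2 ∫_{-1}^{1} g(θ) sin(4*pi*θ) dθ = -b_{4}/2.
g is odd and sin(4*pi*θ) is odd, so the integrand is even: ∫_{-1}^{1} g(θ) sin(4*pi*θ) dθ = 2∫_0^{1} g(θ) sin(4*pi*θ) dθ.
Integrating by parts (boundary term plus one more integral), an antiderivative of (2*θ + 4) sin(4*pi*θ) is -θ*cos(4*pi*θ)/(2*pi) + sin(4*pi*θ)/(8*pi**2) - cos(4*pi*θ)/pi; evaluating from 0 to 1: ∫_{0}^{1} (2*θ + 4) sin(4*pi*θ) dθ = (-3/(2*pi)) - (-1/pi) = -1/(2*pi).
So ∫_{-1}^{1} g(θ) sin(4*pi*θ) dθ = -1/pi.
Hence Im(c_{4}) = (-1/2)·(-1/pi) = 1/(2*pi).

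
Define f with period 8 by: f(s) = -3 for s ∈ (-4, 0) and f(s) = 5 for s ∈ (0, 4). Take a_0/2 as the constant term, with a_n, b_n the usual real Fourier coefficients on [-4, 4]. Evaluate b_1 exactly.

b_1 = 1/4 ∫_{-4}^{4} f(s) sin(pi*s/4) ds.
Split the integral at the breakpoints.
Directly, an antiderivative of (-3) sin(pi*s/4) is 12*cos(pi*s/4)/pi; evaluating from -4 to 0: ∫_{-4}^{0} (-3) sin(pi*s/4) ds = (12/pi) - (-12/pi) = 24/pi.
Directly, an antiderivative of (5) sin(pi*s/4) is -20*cos(pi*s/4)/pi; evaluating from 0 to 4: ∫_{0}^{4} (5) sin(pi*s/4) ds = (20/pi) - (-20/pi) = 40/pi.
Summing the pieces and multiplying by (1/4) gives b_1 = 16/pi.

16/pi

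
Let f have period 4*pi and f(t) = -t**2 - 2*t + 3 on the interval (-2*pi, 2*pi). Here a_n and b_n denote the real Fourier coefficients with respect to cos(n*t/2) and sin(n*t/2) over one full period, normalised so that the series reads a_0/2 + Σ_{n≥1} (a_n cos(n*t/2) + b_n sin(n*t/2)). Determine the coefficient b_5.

b_5 = (1/(2*pi)) ∫_{-2*pi}^{2*pi} f(t) sin(5*t/2) dt.
Integrating by parts twice (tabular method), an antiderivative of (-t**2 - 2*t + 3) sin(5*t/2) is 2*t**2*cos(5*t/2)/5 - 8*t*sin(5*t/2)/25 + 4*t*cos(5*t/2)/5 - 8*sin(5*t/2)/25 - 166*cos(5*t/2)/125; evaluating from -2*pi to 2*pi: ∫_{-2*pi}^{2*pi} (-t**2 - 2*t + 3) sin(5*t/2) dt = (-8*pi**2/5 - 8*pi/5 + 166/125) - (-8*pi**2/5 + 166/125 + 8*pi/5) = -16*pi/5.
Hence b_5 = (1/(2*pi))·(-16*pi/5) = -8/5.

-8/5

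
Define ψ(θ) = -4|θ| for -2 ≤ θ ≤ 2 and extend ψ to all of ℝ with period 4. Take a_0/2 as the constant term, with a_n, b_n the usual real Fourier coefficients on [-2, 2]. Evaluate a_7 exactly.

a_7 = 1/2 ∫_{-2}^{2} ψ(θ) cos(7*pi*θ/2) dθ.
ψ is even and cos(7*pi*θ/2) is even, so the integrand is even and a_7 = ∫_0^{2} ψ(θ) cos(7*pi*θ/2) dθ.
Integrating by parts (boundary term plus one more integral), an antiderivative of (-4*θ) cos(7*pi*θ/2) is -8*θ*sin(7*pi*θ/2)/(7*pi) - 16*cos(7*pi*θ/2)/(49*pi**2); evaluating from 0 to 2: ∫_{0}^{2} (-4*θ) cos(7*pi*θ/2) dθ = (16/(49*pi**2)) - (-16/(49*pi**2)) = 32/(49*pi**2).
Hence a_7 = 32/(49*pi**2).

32/(49*pi**2)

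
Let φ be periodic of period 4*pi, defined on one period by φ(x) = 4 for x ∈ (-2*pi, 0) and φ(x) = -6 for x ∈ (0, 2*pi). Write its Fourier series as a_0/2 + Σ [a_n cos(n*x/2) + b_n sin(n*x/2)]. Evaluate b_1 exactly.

-20/pi

b_1 = (1/(2*pi)) ∫_{-2*pi}^{2*pi} φ(x) sin(x/2) dx.
Split the integral at the breakpoints.
Directly, an antiderivative of (4) sin(x/2) is -8*cos(x/2); evaluating from -2*pi to 0: ∫_{-2*pi}^{0} (4) sin(x/2) dx = (-8) - (8) = -16.
Directly, an antiderivative of (-6) sin(x/2) is 12*cos(x/2); evaluating from 0 to 2*pi: ∫_{0}^{2*pi} (-6) sin(x/2) dx = (-12) - (12) = -24.
Summing the pieces and multiplying by (1/(2*pi)) gives b_1 = -20/pi.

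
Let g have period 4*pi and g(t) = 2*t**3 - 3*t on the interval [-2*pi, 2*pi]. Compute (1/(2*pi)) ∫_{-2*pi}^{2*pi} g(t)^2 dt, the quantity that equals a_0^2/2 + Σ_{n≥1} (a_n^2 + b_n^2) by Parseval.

(1/(2*pi)) ∫_{-2*pi}^{2*pi} g(t)^2 dt = (1/(2*pi)) · (16*pi**3*(-336*pi**2 + 105 + 320*pi**4)/35) = 8*pi**2*(-336*pi**2 + 105 + 320*pi**4)/35.

8*pi**2*(-336*pi**2 + 105 + 320*pi**4)/35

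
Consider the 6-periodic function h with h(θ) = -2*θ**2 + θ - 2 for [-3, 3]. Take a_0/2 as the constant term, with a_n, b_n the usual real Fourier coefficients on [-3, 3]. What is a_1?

72/pi**2

a_1 = 1/3 ∫_{-3}^{3} h(θ) cos(pi*θ/3) dθ.
Integrating by parts twice (tabular method), an antiderivative of (-2*θ**2 + θ - 2) cos(pi*θ/3) is -6*θ**2*sin(pi*θ/3)/pi + 3*θ*sin(pi*θ/3)/pi - 36*θ*cos(pi*θ/3)/pi**2 - 6*sin(pi*θ/3)/pi + 108*sin(pi*θ/3)/pi**3 + 9*cos(pi*θ/3)/pi**2; evaluating from -3 to 3: ∫_{-3}^{3} (-2*θ**2 + θ - 2) cos(pi*θ/3) dθ = (99/pi**2) - (-117/pi**2) = 216/pi**2.
Hence a_1 = (1/3)·(216/pi**2) = 72/pi**2.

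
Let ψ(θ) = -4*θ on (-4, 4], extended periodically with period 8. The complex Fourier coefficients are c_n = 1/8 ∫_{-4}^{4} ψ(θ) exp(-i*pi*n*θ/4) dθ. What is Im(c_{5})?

16/(5*pi)

Since ψ is real-valued, Im(c_{5}) = -1/8 ∫_{-4}^{4} ψ(θ) sin(5*pi*θ/4) dθ = -b_{5}/2.
ψ is odd and sin(5*pi*θ/4) is odd, so the integrand is even: ∫_{-4}^{4} ψ(θ) sin(5*pi*θ/4) dθ = 2∫_0^{4} ψ(θ) sin(5*pi*θ/4) dθ.
Integrating by parts (boundary term plus one more integral), an antiderivative of (-4*θ) sin(5*pi*θ/4) is 16*θ*cos(5*pi*θ/4)/(5*pi) - 64*sin(5*pi*θ/4)/(25*pi**2); evaluating from 0 to 4: ∫_{0}^{4} (-4*θ) sin(5*pi*θ/4) dθ = (-64/(5*pi)) - (0) = -64/(5*pi).
So ∫_{-4}^{4} ψ(θ) sin(5*pi*θ/4) dθ = -128/(5*pi).
Hence Im(c_{5}) = (-1/8)·(-128/(5*pi)) = 16/(5*pi).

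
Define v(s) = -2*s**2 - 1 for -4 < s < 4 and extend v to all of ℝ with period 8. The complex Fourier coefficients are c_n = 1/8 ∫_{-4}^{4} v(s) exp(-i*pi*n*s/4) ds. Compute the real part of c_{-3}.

64/(9*pi**2)

Since v is real-valued, Re(c_{-3}) = 1/8 ∫_{-4}^{4} v(s) cos(-3*pi*s/4) ds = a_{3}/2.
v is even and cos(-3*pi*s/4) is even, so the integrand is even: ∫_{-4}^{4} v(s) cos(-3*pi*s/4) ds = 2∫_0^{4} v(s) cos(-3*pi*s/4) ds.
Integrating by parts twice (tabular method), an antiderivative of (-2*s**2 - 1) cos(-3*pi*s/4) is -8*s**2*sin(3*pi*s/4)/(3*pi) - 64*s*cos(3*pi*s/4)/(9*pi**2) - 4*sin(3*pi*s/4)/(3*pi) + 256*sin(3*pi*s/4)/(27*pi**3); evaluating from 0 to 4: ∫_{0}^{4} (-2*s**2 - 1) cos(-3*pi*s/4) ds = (256/(9*pi**2)) - (0) = 256/(9*pi**2).
So ∫_{-4}^{4} v(s) cos(-3*pi*s/4) ds = 512/(9*pi**2).
Hence Re(c_{-3}) = (1/8)·(512/(9*pi**2)) = 64/(9*pi**2).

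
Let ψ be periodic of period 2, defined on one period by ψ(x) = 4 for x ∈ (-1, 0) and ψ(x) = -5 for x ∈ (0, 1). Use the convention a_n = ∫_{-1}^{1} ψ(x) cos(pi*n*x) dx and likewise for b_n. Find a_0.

a_0 = ∫_{-1}^{1} ψ(x) dx = -1.

-1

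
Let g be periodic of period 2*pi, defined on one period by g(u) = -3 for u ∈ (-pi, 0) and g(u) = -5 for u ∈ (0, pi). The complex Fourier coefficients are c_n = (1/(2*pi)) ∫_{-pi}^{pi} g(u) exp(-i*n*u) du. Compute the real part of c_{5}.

0

Since g is real-valued, Re(c_{5}) = (1/(2*pi)) ∫_{-pi}^{pi} g(u) cos(5*u) du = a_{5}/2.
Split the integral at the breakpoints.
Directly, an antiderivative of (-3) cos(5*u) is -3*sin(5*u)/5; evaluating from -pi to 0: ∫_{-pi}^{0} (-3) cos(5*u) du = (0) - (0) = 0.
Directly, an antiderivative of (-5) cos(5*u) is -sin(5*u); evaluating from 0 to pi: ∫_{0}^{pi} (-5) cos(5*u) du = (0) - (0) = 0.
So ∫_{-pi}^{pi} g(u) cos(5*u) du = 0.
Hence Re(c_{5}) = (1/(2*pi))·(0) = 0.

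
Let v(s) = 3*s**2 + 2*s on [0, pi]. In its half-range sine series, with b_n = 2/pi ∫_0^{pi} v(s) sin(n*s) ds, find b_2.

-3*pi - 2

b_2 = 2/pi ∫_0^{pi} (3*s**2 + 2*s) sin(2*s) ds.
Integrating by parts twice (tabular method), an antiderivative of (3*s**2 + 2*s) sin(2*s) is -3*s**2*cos(2*s)/2 + 3*s*sin(2*s)/2 - s*cos(2*s) + sin(2*s)/2 + 3*cos(2*s)/4; evaluating from 0 to pi: ∫_{0}^{pi} (3*s**2 + 2*s) sin(2*s) ds = (-3*pi**2/2 - pi + 3/4) - (3/4) = -pi*(2 + 3*pi)/2.
Hence b_2 = (2/pi)·(-pi*(2 + 3*pi)/2) = -3*pi - 2.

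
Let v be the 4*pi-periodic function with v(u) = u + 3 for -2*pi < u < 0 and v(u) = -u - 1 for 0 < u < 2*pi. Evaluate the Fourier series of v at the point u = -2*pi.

1 - 2*pi

At u = -2*pi the one-sided limits are v(-2*pi^-) = -2*pi - 1 and v(-2*pi^+) = 3 - 2*pi.
By Dirichlet's theorem the series converges to their average, [(-2*pi - 1) + (3 - 2*pi)]/2 = 1 - 2*pi.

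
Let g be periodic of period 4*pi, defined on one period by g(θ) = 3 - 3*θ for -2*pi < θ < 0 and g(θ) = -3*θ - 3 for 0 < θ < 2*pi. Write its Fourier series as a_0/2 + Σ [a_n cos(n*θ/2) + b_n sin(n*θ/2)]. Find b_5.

12*(-pi - 1)/(5*pi)

b_5 = (1/(2*pi)) ∫_{-2*pi}^{2*pi} g(θ) sin(5*θ/2) dθ.
g is odd and sin(5*θ/2) is odd, so the integrand is even and b_5 = 1/pi ∫_0^{2*pi} g(θ) sin(5*θ/2) dθ.
Integrating by parts (boundary term plus one more integral), an antiderivative of (-3*θ - 3) sin(5*θ/2) is 6*θ*cos(5*θ/2)/5 - 12*sin(5*θ/2)/25 + 6*cos(5*θ/2)/5; evaluating from 0 to 2*pi: ∫_{0}^{2*pi} (-3*θ - 3) sin(5*θ/2) dθ = (-12*pi/5 - 6/5) - (6/5) = -12*pi/5 - 12/5.
Hence b_5 = (1/pi)·(-12*pi/5 - 12/5) = 12*(-pi - 1)/(5*pi).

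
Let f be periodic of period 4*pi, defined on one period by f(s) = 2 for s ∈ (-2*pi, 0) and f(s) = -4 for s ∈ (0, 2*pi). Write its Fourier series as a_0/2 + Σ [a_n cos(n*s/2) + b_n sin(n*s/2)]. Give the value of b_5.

b_5 = (1/(2*pi)) ∫_{-2*pi}^{2*pi} f(s) sin(5*s/2) ds.
Split the integral at the breakpoints.
Directly, an antiderivative of (2) sin(5*s/2) is -4*cos(5*s/2)/5; evaluating from -2*pi to 0: ∫_{-2*pi}^{0} (2) sin(5*s/2) ds = (-4/5) - (4/5) = -8/5.
Directly, an antiderivative of (-4) sin(5*s/2) is 8*cos(5*s/2)/5; evaluating from 0 to 2*pi: ∫_{0}^{2*pi} (-4) sin(5*s/2) ds = (-8/5) - (8/5) = -16/5.
Summing the pieces and multiplying by (1/(2*pi)) gives b_5 = -12/(5*pi).

-12/(5*pi)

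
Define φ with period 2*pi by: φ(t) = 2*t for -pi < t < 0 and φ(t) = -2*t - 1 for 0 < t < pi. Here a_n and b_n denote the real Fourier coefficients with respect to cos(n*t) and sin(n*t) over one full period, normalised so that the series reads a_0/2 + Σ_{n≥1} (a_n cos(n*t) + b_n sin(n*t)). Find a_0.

-2*pi - 1

a_0 = 1/pi ∫_{-pi}^{pi} φ(t) dt = 1/pi · (-pi*(1 + 2*pi)) = -2*pi - 1.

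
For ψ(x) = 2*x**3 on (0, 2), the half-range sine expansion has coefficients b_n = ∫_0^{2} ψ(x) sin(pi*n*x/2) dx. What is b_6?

b_6 = ∫_0^{2} (2*x**3) sin(3*pi*x) dx.
Integrating by parts three times (tabular method), an antiderivative of (2*x**3) sin(3*pi*x) is -2*x**3*cos(3*pi*x)/(3*pi) + 2*x**2*sin(3*pi*x)/(3*pi**2) + 4*x*cos(3*pi*x)/(9*pi**3) - 4*sin(3*pi*x)/(27*pi**4); evaluating from 0 to 2: ∫_{0}^{2} (2*x**3) sin(3*pi*x) dx = (8*(1 - 6*pi**2)/(9*pi**3)) - (0) = 8*(1 - 6*pi**2)/(9*pi**3).
Hence b_6 = 8*(1 - 6*pi**2)/(9*pi**3).

8*(1 - 6*pi**2)/(9*pi**3)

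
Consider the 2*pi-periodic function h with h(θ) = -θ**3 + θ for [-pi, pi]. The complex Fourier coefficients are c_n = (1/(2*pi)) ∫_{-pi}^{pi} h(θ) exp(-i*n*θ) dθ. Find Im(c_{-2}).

Since h is real-valued, Im(c_{-2}) = -(1/(2*pi)) ∫_{-pi}^{pi} h(θ) sin(-2*θ) dθ = b_{2}/2.
h is odd and sin(-2*θ) is odd, so the integrand is even: ∫_{-pi}^{pi} h(θ) sin(-2*θ) dθ = 2∫_0^{pi} h(θ) sin(-2*θ) dθ.
Integrating by parts three times (tabular method), an antiderivative of (-θ**3 + θ) sin(-2*θ) is -θ**3*cos(2*θ)/2 + 3*θ**2*sin(2*θ)/4 + 5*θ*cos(2*θ)/4 - 5*sin(2*θ)/8; evaluating from 0 to pi: ∫_{0}^{pi} (-θ**3 + θ) sin(-2*θ) dθ = (pi*(5 - 2*pi**2)/4) - (0) = pi*(5 - 2*pi**2)/4.
So ∫_{-pi}^{pi} h(θ) sin(-2*θ) dθ = pi*(5/2 - pi**2).
Hence Im(c_{-2}) = (-1/(2*pi))·(pi*(5/2 - pi**2)) = -5/4 + pi**2/2.

-5/4 + pi**2/2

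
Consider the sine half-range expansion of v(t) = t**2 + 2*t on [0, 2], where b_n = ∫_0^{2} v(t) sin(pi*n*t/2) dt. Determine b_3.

b_3 = ∫_0^{2} (t**2 + 2*t) sin(3*pi*t/2) dt.
Integrating by parts twice (tabular method), an antiderivative of (t**2 + 2*t) sin(3*pi*t/2) is -2*t**2*cos(3*pi*t/2)/(3*pi) + 8*t*sin(3*pi*t/2)/(9*pi**2) - 4*t*cos(3*pi*t/2)/(3*pi) + 8*sin(3*pi*t/2)/(9*pi**2) + 16*cos(3*pi*t/2)/(27*pi**3); evaluating from 0 to 2: ∫_{0}^{2} (t**2 + 2*t) sin(3*pi*t/2) dt = (16*(-1 + 9*pi**2)/(27*pi**3)) - (16/(27*pi**3)) = 16*(-2 + 9*pi**2)/(27*pi**3).
Hence b_3 = 16*(-2 + 9*pi**2)/(27*pi**3).

16*(-2 + 9*pi**2)/(27*pi**3)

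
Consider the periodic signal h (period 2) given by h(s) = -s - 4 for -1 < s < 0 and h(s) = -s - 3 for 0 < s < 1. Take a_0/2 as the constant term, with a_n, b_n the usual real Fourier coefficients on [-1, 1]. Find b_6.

b_6 = ∫_{-1}^{1} h(s) sin(6*pi*s) ds.
Split the integral at the breakpoints.
Integrating by parts (boundary term plus one more integral), an antiderivative of (-s - 4) sin(6*pi*s) is s*cos(6*pi*s)/(6*pi) - sin(6*pi*s)/(36*pi**2) + 2*cos(6*pi*s)/(3*pi); evaluating from -1 to 0: ∫_{-1}^{0} (-s - 4) sin(6*pi*s) ds = (2/(3*pi)) - (1/(2*pi)) = 1/(6*pi).
Integrating by parts (boundary term plus one more integral), an antiderivative of (-s - 3) sin(6*pi*s) is s*cos(6*pi*s)/(6*pi) - sin(6*pi*s)/(36*pi**2) + cos(6*pi*s)/(2*pi); evaluating from 0 to 1: ∫_{0}^{1} (-s - 3) sin(6*pi*s) ds = (2/(3*pi)) - (1/(2*pi)) = 1/(6*pi).
Summing the pieces gives b_6 = 1/(3*pi).

1/(3*pi)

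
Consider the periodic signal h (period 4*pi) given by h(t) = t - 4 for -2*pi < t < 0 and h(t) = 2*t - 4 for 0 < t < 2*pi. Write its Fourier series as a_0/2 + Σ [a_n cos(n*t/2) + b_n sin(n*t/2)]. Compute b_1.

b_1 = (1/(2*pi)) ∫_{-2*pi}^{2*pi} h(t) sin(t/2) dt.
Split the integral at the breakpoints.
Integrating by parts (boundary term plus one more integral), an antiderivative of (t - 4) sin(t/2) is -2*t*cos(t/2) + 4*sin(t/2) + 8*cos(t/2); evaluating from -2*pi to 0: ∫_{-2*pi}^{0} (t - 4) sin(t/2) dt = (8) - (-4*pi - 8) = 4*pi + 16.
Integrating by parts (boundary term plus one more integral), an antiderivative of (2*t - 4) sin(t/2) is -4*t*cos(t/2) + 8*sin(t/2) + 8*cos(t/2); evaluating from 0 to 2*pi: ∫_{0}^{2*pi} (2*t - 4) sin(t/2) dt = (-8 + 8*pi) - (8) = -16 + 8*pi.
Summing the pieces and multiplying by (1/(2*pi)) gives b_1 = 6.

6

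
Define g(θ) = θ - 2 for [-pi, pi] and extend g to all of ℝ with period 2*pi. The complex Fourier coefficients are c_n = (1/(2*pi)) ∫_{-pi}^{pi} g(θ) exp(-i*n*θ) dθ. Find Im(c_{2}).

Since g is real-valued, Im(c_{2}) = -(1/(2*pi)) ∫_{-pi}^{pi} g(θ) sin(2*θ) dθ = -b_{2}/2.
Integrating by parts (boundary term plus one more integral), an antiderivative of (θ - 2) sin(2*θ) is -θ*cos(2*θ)/2 + sin(2*θ)/4 + cos(2*θ); evaluating from -pi to pi: ∫_{-pi}^{pi} (θ - 2) sin(2*θ) dθ = (1 - pi/2) - (1 + pi/2) = -pi.
Hence Im(c_{2}) = (-1/(2*pi))·(-pi) = 1/2.

1/2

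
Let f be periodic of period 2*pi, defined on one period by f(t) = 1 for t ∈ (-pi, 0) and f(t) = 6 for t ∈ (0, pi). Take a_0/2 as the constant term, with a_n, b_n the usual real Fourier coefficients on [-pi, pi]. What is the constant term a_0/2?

a_0 = 1/pi ∫_{-pi}^{pi} f(t) dt = 1/pi · (7*pi) = 7.
So the constant term a_0/2 = 7/2.

7/2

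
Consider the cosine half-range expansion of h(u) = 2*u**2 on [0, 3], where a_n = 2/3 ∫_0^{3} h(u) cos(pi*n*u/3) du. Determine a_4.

a_4 = 2/3 ∫_0^{3} (2*u**2) cos(4*pi*u/3) du.
Integrating by parts twice (tabular method), an antiderivative of (2*u**2) cos(4*pi*u/3) is 3*u**2*sin(4*pi*u/3)/(2*pi) + 9*u*cos(4*pi*u/3)/(4*pi**2) - 27*sin(4*pi*u/3)/(16*pi**3); evaluating from 0 to 3: ∫_{0}^{3} (2*u**2) cos(4*pi*u/3) du = (27/(4*pi**2)) - (0) = 27/(4*pi**2).
Hence a_4 = (2/3)·(27/(4*pi**2)) = 9/(2*pi**2).

9/(2*pi**2)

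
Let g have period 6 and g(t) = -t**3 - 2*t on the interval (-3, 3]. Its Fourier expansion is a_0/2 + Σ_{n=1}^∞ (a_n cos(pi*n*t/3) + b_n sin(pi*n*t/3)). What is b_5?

6*(54 - 275*pi**2)/(125*pi**3)

b_5 = 1/3 ∫_{-3}^{3} g(t) sin(5*pi*t/3) dt.
g is odd and sin(5*pi*t/3) is odd, so the integrand is even and b_5 = 2/3 ∫_0^{3} g(t) sin(5*pi*t/3) dt.
Integrating by parts three times (tabular method), an antiderivative of (-t**3 - 2*t) sin(5*pi*t/3) is 3*t**3*cos(5*pi*t/3)/(5*pi) - 27*t**2*sin(5*pi*t/3)/(25*pi**2) - 162*t*cos(5*pi*t/3)/(125*pi**3) + 6*t*cos(5*pi*t/3)/(5*pi) - 18*sin(5*pi*t/3)/(25*pi**2) + 486*sin(5*pi*t/3)/(625*pi**4); evaluating from 0 to 3: ∫_{0}^{3} (-t**3 - 2*t) sin(5*pi*t/3) dt = (9*(54 - 275*pi**2)/(125*pi**3)) - (0) = 9*(54 - 275*pi**2)/(125*pi**3).
Hence b_5 = (2/3)·(9*(54 - 275*pi**2)/(125*pi**3)) = 6*(54 - 275*pi**2)/(125*pi**3).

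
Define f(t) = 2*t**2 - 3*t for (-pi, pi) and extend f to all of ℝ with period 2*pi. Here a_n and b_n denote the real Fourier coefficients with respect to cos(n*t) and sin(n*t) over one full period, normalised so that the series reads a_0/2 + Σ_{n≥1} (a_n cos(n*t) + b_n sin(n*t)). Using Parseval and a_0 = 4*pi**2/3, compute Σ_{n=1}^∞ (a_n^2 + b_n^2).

Parseval: a_0^2/2 + Σ_{n≥1} (a_n^2+b_n^2) = 1/pi ∫_{-pi}^{pi} f(t)^2 dt = pi**2*(6 + 8*pi**2/5).
Subtract a_0^2/2 = 8*pi**4/9: Σ (a_n^2+b_n^2) = pi**2*(6 + 32*pi**2/45).

pi**2*(6 + 32*pi**2/45)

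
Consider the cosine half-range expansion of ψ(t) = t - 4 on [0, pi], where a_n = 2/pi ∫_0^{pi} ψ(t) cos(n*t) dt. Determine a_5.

-4/(25*pi)

a_5 = 2/pi ∫_0^{pi} (t - 4) cos(5*t) dt.
Integrating by parts (boundary term plus one more integral), an antiderivative of (t - 4) cos(5*t) is t*sin(5*t)/5 - 4*sin(5*t)/5 + cos(5*t)/25; evaluating from 0 to pi: ∫_{0}^{pi} (t - 4) cos(5*t) dt = (-1/25) - (1/25) = -2/25.
Hence a_5 = (2/pi)·(-2/25) = -4/(25*pi).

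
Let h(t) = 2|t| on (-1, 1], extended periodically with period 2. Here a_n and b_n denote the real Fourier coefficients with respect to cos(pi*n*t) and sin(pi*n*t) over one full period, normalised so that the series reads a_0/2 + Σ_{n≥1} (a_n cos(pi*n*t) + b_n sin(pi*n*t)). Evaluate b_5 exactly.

0

b_5 = ∫_{-1}^{1} h(t) sin(5*pi*t) dt.
h is even and sin(5*pi*t) is odd, so the integrand is odd over a symmetric interval and the integral vanishes.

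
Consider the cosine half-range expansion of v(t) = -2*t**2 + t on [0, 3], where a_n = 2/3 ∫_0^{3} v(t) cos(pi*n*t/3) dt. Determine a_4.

a_4 = 2/3 ∫_0^{3} (-2*t**2 + t) cos(4*pi*t/3) dt.
Integrating by parts twice (tabular method), an antiderivative of (-2*t**2 + t) cos(4*pi*t/3) is -3*t**2*sin(4*pi*t/3)/(2*pi) + 3*t*sin(4*pi*t/3)/(4*pi) - 9*t*cos(4*pi*t/3)/(4*pi**2) + 27*sin(4*pi*t/3)/(16*pi**3) + 9*cos(4*pi*t/3)/(16*pi**2); evaluating from 0 to 3: ∫_{0}^{3} (-2*t**2 + t) cos(4*pi*t/3) dt = (-99/(16*pi**2)) - (9/(16*pi**2)) = -27/(4*pi**2).
Hence a_4 = (2/3)·(-27/(4*pi**2)) = -9/(2*pi**2).

-9/(2*pi**2)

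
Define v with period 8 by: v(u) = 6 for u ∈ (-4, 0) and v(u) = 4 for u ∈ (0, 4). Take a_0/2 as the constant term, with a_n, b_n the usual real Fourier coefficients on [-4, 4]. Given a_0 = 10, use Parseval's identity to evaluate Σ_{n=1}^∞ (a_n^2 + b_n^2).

Parseval: a_0^2/2 + Σ_{n≥1} (a_n^2+b_n^2) = 1/4 ∫_{-4}^{4} v(u)^2 du = 52.
Subtract a_0^2/2 = 50: Σ (a_n^2+b_n^2) = 2.

2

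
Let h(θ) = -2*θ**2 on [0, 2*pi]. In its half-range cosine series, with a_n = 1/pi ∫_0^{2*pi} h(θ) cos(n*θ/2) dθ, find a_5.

a_5 = 1/pi ∫_0^{2*pi} (-2*θ**2) cos(5*θ/2) dθ.
Integrating by parts twice (tabular method), an antiderivative of (-2*θ**2) cos(5*θ/2) is -4*θ**2*sin(5*θ/2)/5 - 16*θ*cos(5*θ/2)/25 + 32*sin(5*θ/2)/125; evaluating from 0 to 2*pi: ∫_{0}^{2*pi} (-2*θ**2) cos(5*θ/2) dθ = (32*pi/25) - (0) = 32*pi/25.
Hence a_5 = (1/pi)·(32*pi/25) = 32/25.

32/25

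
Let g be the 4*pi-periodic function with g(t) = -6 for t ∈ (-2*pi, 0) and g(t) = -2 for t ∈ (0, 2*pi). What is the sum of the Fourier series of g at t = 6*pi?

-4

t = 6*pi differs from t = 2*pi by 1 full period(s), and the series is 4*pi-periodic.
At t = 2*pi the one-sided limits are g(2*pi^-) = -2 and g(2*pi^+) = -6.
By Dirichlet's theorem the series converges to their average, [(-2) + (-6)]/2 = -4.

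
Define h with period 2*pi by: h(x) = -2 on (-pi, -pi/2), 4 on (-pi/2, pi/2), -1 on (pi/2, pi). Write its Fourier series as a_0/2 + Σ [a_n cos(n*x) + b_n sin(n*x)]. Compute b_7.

1/(7*pi)

b_7 = 1/pi ∫_{-pi}^{pi} h(x) sin(7*x) dx.
Split the integral at the breakpoints.
Directly, an antiderivative of (-2) sin(7*x) is 2*cos(7*x)/7; evaluating from -pi to -pi/2: ∫_{-pi}^{-pi/2} (-2) sin(7*x) dx = (0) - (-2/7) = 2/7.
Directly, an antiderivative of (4) sin(7*x) is -4*cos(7*x)/7; evaluating from -pi/2 to pi/2: ∫_{-pi/2}^{pi/2} (4) sin(7*x) dx = (0) - (0) = 0.
Directly, an antiderivative of (-1) sin(7*x) is cos(7*x)/7; evaluating from pi/2 to pi: ∫_{pi/2}^{pi} (-1) sin(7*x) dx = (-1/7) - (0) = -1/7.
Summing the pieces and multiplying by (1/pi) gives b_7 = 1/(7*pi).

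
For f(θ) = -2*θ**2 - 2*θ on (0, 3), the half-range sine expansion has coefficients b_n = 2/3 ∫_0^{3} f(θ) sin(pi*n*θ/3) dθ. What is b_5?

48*(3 - 25*pi**2)/(125*pi**3)

b_5 = 2/3 ∫_0^{3} (-2*θ**2 - 2*θ) sin(5*pi*θ/3) dθ.
Integrating by parts twice (tabular method), an antiderivative of (-2*θ**2 - 2*θ) sin(5*pi*θ/3) is 6*θ**2*cos(5*pi*θ/3)/(5*pi) - 36*θ*sin(5*pi*θ/3)/(25*pi**2) + 6*θ*cos(5*pi*θ/3)/(5*pi) - 18*sin(5*pi*θ/3)/(25*pi**2) - 108*cos(5*pi*θ/3)/(125*pi**3); evaluating from 0 to 3: ∫_{0}^{3} (-2*θ**2 - 2*θ) sin(5*pi*θ/3) dθ = (36*(3 - 50*pi**2)/(125*pi**3)) - (-108/(125*pi**3)) = 72*(3 - 25*pi**2)/(125*pi**3).
Hence b_5 = (2/3)·(72*(3 - 25*pi**2)/(125*pi**3)) = 48*(3 - 25*pi**2)/(125*pi**3).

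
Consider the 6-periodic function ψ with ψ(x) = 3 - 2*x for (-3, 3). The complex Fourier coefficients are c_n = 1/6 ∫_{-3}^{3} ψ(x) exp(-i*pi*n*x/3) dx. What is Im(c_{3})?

2/pi

Since ψ is real-valued, Im(c_{3}) = -1/6 ∫_{-3}^{3} ψ(x) sin(pi*x) dx = -b_{3}/2.
Integrating by parts (boundary term plus one more integral), an antiderivative of (3 - 2*x) sin(pi*x) is 2*x*cos(pi*x)/pi - 2*sin(pi*x)/pi**2 - 3*cos(pi*x)/pi; evaluating from -3 to 3: ∫_{-3}^{3} (3 - 2*x) sin(pi*x) dx = (-3/pi) - (9/pi) = -12/pi.
Hence Im(c_{3}) = (-1/6)·(-12/pi) = 2/pi.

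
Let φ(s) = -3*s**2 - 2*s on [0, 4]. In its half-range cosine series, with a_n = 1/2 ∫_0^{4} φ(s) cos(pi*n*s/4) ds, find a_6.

a_6 = 1/2 ∫_0^{4} (-3*s**2 - 2*s) cos(3*pi*s/2) ds.
Integrating by parts twice (tabular method), an antiderivative of (-3*s**2 - 2*s) cos(3*pi*s/2) is -2*s**2*sin(3*pi*s/2)/pi - 4*s*sin(3*pi*s/2)/(3*pi) - 8*s*cos(3*pi*s/2)/(3*pi**2) + 16*sin(3*pi*s/2)/(9*pi**3) - 8*cos(3*pi*s/2)/(9*pi**2); evaluating from 0 to 4: ∫_{0}^{4} (-3*s**2 - 2*s) cos(3*pi*s/2) ds = (-104/(9*pi**2)) - (-8/(9*pi**2)) = -32/(3*pi**2).
Hence a_6 = (1/2)·(-32/(3*pi**2)) = -16/(3*pi**2).

-16/(3*pi**2)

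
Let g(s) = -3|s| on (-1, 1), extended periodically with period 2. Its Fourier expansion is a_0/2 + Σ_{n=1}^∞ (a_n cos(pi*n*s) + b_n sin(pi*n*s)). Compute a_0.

-3

a_0 = ∫_{-1}^{1} g(s) ds = -3.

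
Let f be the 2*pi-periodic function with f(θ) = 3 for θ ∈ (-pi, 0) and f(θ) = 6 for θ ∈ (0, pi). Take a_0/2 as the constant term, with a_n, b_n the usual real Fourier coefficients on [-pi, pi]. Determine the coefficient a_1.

a_1 = 1/pi ∫_{-pi}^{pi} f(θ) cos(θ) dθ.
Split the integral at the breakpoints.
Directly, an antiderivative of (3) cos(θ) is 3*sin(θ); evaluating from -pi to 0: ∫_{-pi}^{0} (3) cos(θ) dθ = (0) - (0) = 0.
Directly, an antiderivative of (6) cos(θ) is 6*sin(θ); evaluating from 0 to pi: ∫_{0}^{pi} (6) cos(θ) dθ = (0) - (0) = 0.
Summing the pieces and multiplying by (1/pi) gives a_1 = 0.

0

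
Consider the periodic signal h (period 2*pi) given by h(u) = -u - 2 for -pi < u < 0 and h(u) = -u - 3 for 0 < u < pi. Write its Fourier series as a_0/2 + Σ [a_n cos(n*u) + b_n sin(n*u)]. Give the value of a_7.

0

a_7 = 1/pi ∫_{-pi}^{pi} h(u) cos(7*u) du.
Split the integral at the breakpoints.
Integrating by parts (boundary term plus one more integral), an antiderivative of (-u - 2) cos(7*u) is -u*sin(7*u)/7 - 2*sin(7*u)/7 - cos(7*u)/49; evaluating from -pi to 0: ∫_{-pi}^{0} (-u - 2) cos(7*u) du = (-1/49) - (1/49) = -2/49.
Integrating by parts (boundary term plus one more integral), an antiderivative of (-u - 3) cos(7*u) is -u*sin(7*u)/7 - 3*sin(7*u)/7 - cos(7*u)/49; evaluating from 0 to pi: ∫_{0}^{pi} (-u - 3) cos(7*u) du = (1/49) - (-1/49) = 2/49.
Summing the pieces and multiplying by (1/pi) gives a_7 = 0.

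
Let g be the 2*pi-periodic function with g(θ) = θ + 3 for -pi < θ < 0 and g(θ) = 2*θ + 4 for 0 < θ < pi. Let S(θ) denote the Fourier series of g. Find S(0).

At θ = 0 the one-sided limits are g(0^-) = 3 and g(0^+) = 4.
By Dirichlet's theorem the series converges to their average, [(3) + (4)]/2 = 7/2.

7/2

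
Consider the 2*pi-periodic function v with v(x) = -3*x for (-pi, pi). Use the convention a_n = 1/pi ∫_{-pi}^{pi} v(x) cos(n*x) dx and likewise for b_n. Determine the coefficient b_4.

3/2

b_4 = 1/pi ∫_{-pi}^{pi} v(x) sin(4*x) dx.
v is odd and sin(4*x) is odd, so the integrand is even and b_4 = 2/pi ∫_0^{pi} v(x) sin(4*x) dx.
Integrating by parts (boundary term plus one more integral), an antiderivative of (-3*x) sin(4*x) is 3*x*cos(4*x)/4 - 3*sin(4*x)/16; evaluating from 0 to pi: ∫_{0}^{pi} (-3*x) sin(4*x) dx = (3*pi/4) - (0) = 3*pi/4.
Hence b_4 = (2/pi)·(3*pi/4) = 3/2.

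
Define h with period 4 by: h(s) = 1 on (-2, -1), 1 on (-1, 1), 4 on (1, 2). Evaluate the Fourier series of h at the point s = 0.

1

h is continuous at s = 0 with value 1, so the series converges to 1 there.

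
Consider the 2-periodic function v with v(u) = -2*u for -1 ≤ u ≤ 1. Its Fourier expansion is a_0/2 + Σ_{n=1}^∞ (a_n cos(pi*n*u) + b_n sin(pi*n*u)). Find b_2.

2/pi

b_2 = ∫_{-1}^{1} v(u) sin(2*pi*u) du.
v is odd and sin(2*pi*u) is odd, so the integrand is even and b_2 = 2 ∫_0^{1} v(u) sin(2*pi*u) du.
Integrating by parts (boundary term plus one more integral), an antiderivative of (-2*u) sin(2*pi*u) is u*cos(2*pi*u)/pi - sin(2*pi*u)/(2*pi**2); evaluating from 0 to 1: ∫_{0}^{1} (-2*u) sin(2*pi*u) du = (1/pi) - (0) = 1/pi.
Hence b_2 = 2·(1/pi) = 2/pi.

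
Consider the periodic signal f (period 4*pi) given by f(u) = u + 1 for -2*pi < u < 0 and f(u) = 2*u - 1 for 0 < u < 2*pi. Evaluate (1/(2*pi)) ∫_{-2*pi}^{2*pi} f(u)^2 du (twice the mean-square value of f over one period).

(1/(2*pi)) ∫_{-2*pi}^{2*pi} f(u)^2 du = (1/(2*pi)) · (4*pi*(-9*pi + 3 + 10*pi**2)/3) = -6*pi + 2 + 20*pi**2/3.

-6*pi + 2 + 20*pi**2/3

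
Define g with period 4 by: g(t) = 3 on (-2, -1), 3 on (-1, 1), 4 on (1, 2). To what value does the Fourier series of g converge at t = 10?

7/2

t = 10 differs from t = 2 by 2 full period(s), and the series is 4-periodic.
At t = 2 the one-sided limits are g(2^-) = 4 and g(2^+) = 3.
By Dirichlet's theorem the series converges to their average, [(4) + (3)]/2 = 7/2.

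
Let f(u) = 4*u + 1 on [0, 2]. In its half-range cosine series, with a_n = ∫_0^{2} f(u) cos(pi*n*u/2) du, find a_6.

0

a_6 = ∫_0^{2} (4*u + 1) cos(3*pi*u) du.
Integrating by parts (boundary term plus one more integral), an antiderivative of (4*u + 1) cos(3*pi*u) is 4*u*sin(3*pi*u)/(3*pi) + sin(3*pi*u)/(3*pi) + 4*cos(3*pi*u)/(9*pi**2); evaluating from 0 to 2: ∫_{0}^{2} (4*u + 1) cos(3*pi*u) du = (4/(9*pi**2)) - (4/(9*pi**2)) = 0.
Hence a_6 = 0.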